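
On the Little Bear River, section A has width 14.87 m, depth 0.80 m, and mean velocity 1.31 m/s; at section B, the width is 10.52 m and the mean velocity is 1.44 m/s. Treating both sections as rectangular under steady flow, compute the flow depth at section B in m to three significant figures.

Q = A₁V₁ = (14.87×0.80) × 1.31 = 15.58 m³/s
d₂ = Q/(b₂ V₂) = 15.58/(10.52×1.44) = 1.029 m

1.03 m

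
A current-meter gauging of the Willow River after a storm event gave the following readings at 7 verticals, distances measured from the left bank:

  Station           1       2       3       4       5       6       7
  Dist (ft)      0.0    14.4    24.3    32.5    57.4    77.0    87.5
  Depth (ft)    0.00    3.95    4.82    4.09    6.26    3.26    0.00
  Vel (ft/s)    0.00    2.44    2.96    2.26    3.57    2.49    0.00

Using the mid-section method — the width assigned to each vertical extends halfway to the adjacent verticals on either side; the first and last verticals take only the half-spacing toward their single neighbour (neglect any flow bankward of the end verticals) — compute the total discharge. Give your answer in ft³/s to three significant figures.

1020 ft³/s

w_2 = (24.3 − 0.0)/2 = 12.15 ft; q_2 = 2.44 × 3.95 × 12.15 = 117.1 ft³/s
w_3 = (32.5 − 14.4)/2 = 9.05 ft; q_3 = 2.96 × 4.82 × 9.05 = 129.1 ft³/s
w_4 = (57.4 − 24.3)/2 = 16.55 ft; q_4 = 2.26 × 4.09 × 16.55 = 153.0 ft³/s
w_5 = (77.0 − 32.5)/2 = 22.25 ft; q_5 = 3.57 × 6.26 × 22.25 = 497.2 ft³/s
w_6 = (87.5 − 57.4)/2 = 15.05 ft; q_6 = 2.49 × 3.26 × 15.05 = 122.2 ft³/s
Stations 1, 7 contribute zero (depth or velocity is 0).
Q = Σ qᵢ = 1019 ft³/s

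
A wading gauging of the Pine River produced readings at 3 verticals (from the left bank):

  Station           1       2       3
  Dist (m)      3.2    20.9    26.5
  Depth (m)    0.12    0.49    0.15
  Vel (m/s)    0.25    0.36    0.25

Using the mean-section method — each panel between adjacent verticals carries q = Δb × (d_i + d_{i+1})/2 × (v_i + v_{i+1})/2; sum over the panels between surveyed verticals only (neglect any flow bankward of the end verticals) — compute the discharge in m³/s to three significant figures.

Panel 1-2: Δb = 17.7 m, d̄ = (0.12+0.49)/2 = 0.305, v̄ = (0.25+0.36)/2 = 0.305 → q = 17.7×0.305×0.305 = 1.647 m³/s
Panel 2-3: Δb = 5.6 m, d̄ = (0.49+0.15)/2 = 0.32, v̄ = (0.36+0.25)/2 = 0.305 → q = 5.6×0.32×0.305 = 0.5466 m³/s
Q = Σ q = 2.193 m³/s

2.19 m³/s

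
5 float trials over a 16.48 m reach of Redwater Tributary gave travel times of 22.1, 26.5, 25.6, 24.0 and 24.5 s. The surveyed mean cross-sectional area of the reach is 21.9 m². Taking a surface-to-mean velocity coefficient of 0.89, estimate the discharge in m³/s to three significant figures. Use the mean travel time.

t̄ = (22.1 + 26.5 + 25.6 + 24.0 + 24.5) / 5 = 24.54 s
v_surface = L / t̄ = 16.48 / 24.54 = 0.6716 m/s
v_mean = 0.89 × 0.6716 = 0.5977 m/s
Q = A × v_mean = 21.9 × 0.5977 = 13.09 m³/s

13.1 m³/s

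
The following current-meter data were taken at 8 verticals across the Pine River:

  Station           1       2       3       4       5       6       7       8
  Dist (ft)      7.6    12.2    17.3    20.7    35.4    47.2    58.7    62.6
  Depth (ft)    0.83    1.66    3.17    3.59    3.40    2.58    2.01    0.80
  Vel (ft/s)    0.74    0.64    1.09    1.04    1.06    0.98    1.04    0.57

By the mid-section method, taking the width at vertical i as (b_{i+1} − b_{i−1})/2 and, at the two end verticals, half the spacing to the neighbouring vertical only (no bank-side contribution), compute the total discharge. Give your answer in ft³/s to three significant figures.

149 ft³/s

w_1 = (12.2 − 7.6)/2 = 2.3 ft; q_1 = 0.74 × 0.83 × 2.3 = 1.413 ft³/s
w_2 = (17.3 − 7.6)/2 = 4.85 ft; q_2 = 0.64 × 1.66 × 4.85 = 5.153 ft³/s
w_3 = (20.7 − 12.2)/2 = 4.25 ft; q_3 = 1.09 × 3.17 × 4.25 = 14.69 ft³/s
w_4 = (35.4 − 17.3)/2 = 9.05 ft; q_4 = 1.04 × 3.59 × 9.05 = 33.79 ft³/s
w_5 = (47.2 − 20.7)/2 = 13.25 ft; q_5 = 1.06 × 3.40 × 13.25 = 47.75 ft³/s
w_6 = (58.7 − 35.4)/2 = 11.65 ft; q_6 = 0.98 × 2.58 × 11.65 = 29.46 ft³/s
w_7 = (62.6 − 47.2)/2 = 7.7 ft; q_7 = 1.04 × 2.01 × 7.7 = 16.10 ft³/s
w_8 = (62.6 − 58.7)/2 = 1.95 ft; q_8 = 0.57 × 0.80 × 1.95 = 0.8892 ft³/s
Q = Σ qᵢ = 149.2 ft³/s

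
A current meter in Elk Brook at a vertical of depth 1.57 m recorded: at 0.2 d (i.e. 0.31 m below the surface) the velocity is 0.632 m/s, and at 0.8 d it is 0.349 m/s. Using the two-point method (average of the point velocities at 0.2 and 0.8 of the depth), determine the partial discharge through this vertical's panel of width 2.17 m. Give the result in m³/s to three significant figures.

1.67 m³/s

v̄ = (0.632 + 0.349) / 2 = 0.4905 m/s
q = v̄ × d × w = 0.4905 × 1.57 × 2.17 = 1.671 m³/s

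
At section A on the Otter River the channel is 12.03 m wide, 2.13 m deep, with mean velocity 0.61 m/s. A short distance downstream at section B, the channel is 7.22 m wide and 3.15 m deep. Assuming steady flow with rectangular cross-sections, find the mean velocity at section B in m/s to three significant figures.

0.687 m/s

Q = A₁V₁ = (12.03×2.13) × 0.61 = 15.63 m³/s
A₂ = 7.22 × 3.15 = 22.74 m²
V₂ = Q/A₂ = 15.63/22.74 = 0.6873 m/s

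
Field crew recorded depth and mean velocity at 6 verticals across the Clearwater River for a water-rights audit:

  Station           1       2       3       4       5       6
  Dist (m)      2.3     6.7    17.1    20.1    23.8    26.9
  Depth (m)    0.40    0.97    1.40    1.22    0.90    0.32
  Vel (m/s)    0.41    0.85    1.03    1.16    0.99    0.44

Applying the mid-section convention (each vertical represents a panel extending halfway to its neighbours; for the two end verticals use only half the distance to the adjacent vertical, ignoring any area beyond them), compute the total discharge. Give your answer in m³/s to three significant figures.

24.1 m³/s

w_1 = (6.7 − 2.3)/2 = 2.2 m; q_1 = 0.41 × 0.40 × 2.2 = 0.3608 m³/s
w_2 = (17.1 − 2.3)/2 = 7.4 m; q_2 = 0.85 × 0.97 × 7.4 = 6.101 m³/s
w_3 = (20.1 − 6.7)/2 = 6.7 m; q_3 = 1.03 × 1.40 × 6.7 = 9.661 m³/s
w_4 = (23.8 − 17.1)/2 = 3.35 m; q_4 = 1.16 × 1.22 × 3.35 = 4.741 m³/s
w_5 = (26.9 − 20.1)/2 = 3.4 m; q_5 = 0.99 × 0.90 × 3.4 = 3.029 m³/s
w_6 = (26.9 − 23.8)/2 = 1.55 m; q_6 = 0.44 × 0.32 × 1.55 = 0.2182 m³/s
Q = Σ qᵢ = 24.11 m³/s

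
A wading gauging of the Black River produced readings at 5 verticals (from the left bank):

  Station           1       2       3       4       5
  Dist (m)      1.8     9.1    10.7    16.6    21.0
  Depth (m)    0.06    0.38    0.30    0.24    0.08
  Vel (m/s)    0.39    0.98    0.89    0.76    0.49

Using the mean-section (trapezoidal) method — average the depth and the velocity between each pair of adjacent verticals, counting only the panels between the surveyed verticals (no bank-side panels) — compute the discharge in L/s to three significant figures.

3360 L/s

Panel 1-2: Δb = 7.3 m, d̄ = (0.06+0.38)/2 = 0.22, v̄ = (0.39+0.98)/2 = 0.685 → q = 7.3×0.22×0.685 = 1.100 m³/s
Panel 2-3: Δb = 1.6 m, d̄ = (0.38+0.30)/2 = 0.34, v̄ = (0.98+0.89)/2 = 0.935 → q = 1.6×0.34×0.935 = 0.5086 m³/s
Panel 3-4: Δb = 5.9 m, d̄ = (0.30+0.24)/2 = 0.27, v̄ = (0.89+0.76)/2 = 0.825 → q = 5.9×0.27×0.825 = 1.314 m³/s
Panel 4-5: Δb = 4.4 m, d̄ = (0.24+0.08)/2 = 0.16, v̄ = (0.76+0.49)/2 = 0.625 → q = 4.4×0.16×0.625 = 0.4400 m³/s
Q = Σ q = 3.363 m³/s
= 3.363 × 1000 = 3363 L/s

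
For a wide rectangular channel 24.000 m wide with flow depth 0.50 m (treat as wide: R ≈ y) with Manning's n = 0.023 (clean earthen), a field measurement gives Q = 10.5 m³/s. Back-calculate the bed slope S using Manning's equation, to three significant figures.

0.00102

A = b·y = 24.000 × 0.50 = 12.00 m²
Wide channel: R ≈ y = 0.50 m
S = (Q·n / (1·A·R^(2/3)))² = (10.5×0.023 / (1×12.00×0.6300))² = 0.001021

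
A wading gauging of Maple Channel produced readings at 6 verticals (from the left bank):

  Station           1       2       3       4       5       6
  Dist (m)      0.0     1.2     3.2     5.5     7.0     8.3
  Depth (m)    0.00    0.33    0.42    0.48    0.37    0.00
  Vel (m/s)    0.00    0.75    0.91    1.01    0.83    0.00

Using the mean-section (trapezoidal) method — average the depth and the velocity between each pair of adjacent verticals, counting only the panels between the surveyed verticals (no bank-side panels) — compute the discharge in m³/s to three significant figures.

2.38 m³/s

Panel 1-2: Δb = 1.2 m, d̄ = (0.00+0.33)/2 = 0.165, v̄ = (0.00+0.75)/2 = 0.375 → q = 1.2×0.165×0.375 = 0.07425 m³/s
Panel 2-3: Δb = 2 m, d̄ = (0.33+0.42)/2 = 0.375, v̄ = (0.75+0.91)/2 = 0.83 → q = 2×0.375×0.83 = 0.6225 m³/s
Panel 3-4: Δb = 2.3 m, d̄ = (0.42+0.48)/2 = 0.45, v̄ = (0.91+1.01)/2 = 0.96 → q = 2.3×0.45×0.96 = 0.9936 m³/s
Panel 4-5: Δb = 1.5 m, d̄ = (0.48+0.37)/2 = 0.425, v̄ = (1.01+0.83)/2 = 0.92 → q = 1.5×0.425×0.92 = 0.5865 m³/s
Panel 5-6: Δb = 1.3 m, d̄ = (0.37+0.00)/2 = 0.185, v̄ = (0.83+0.00)/2 = 0.415 → q = 1.3×0.185×0.415 = 0.09981 m³/s
Q = Σ q = 2.377 m³/s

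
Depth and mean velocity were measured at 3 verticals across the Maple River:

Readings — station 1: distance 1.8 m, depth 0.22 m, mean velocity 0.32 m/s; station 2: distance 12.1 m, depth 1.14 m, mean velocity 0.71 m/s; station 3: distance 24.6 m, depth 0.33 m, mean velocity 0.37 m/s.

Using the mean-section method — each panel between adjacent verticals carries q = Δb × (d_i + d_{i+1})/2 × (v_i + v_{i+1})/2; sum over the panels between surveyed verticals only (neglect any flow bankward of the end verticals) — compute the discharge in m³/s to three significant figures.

Panel 1-2: Δb = 10.3 m, d̄ = (0.22+1.14)/2 = 0.68, v̄ = (0.32+0.71)/2 = 0.515 → q = 10.3×0.68×0.515 = 3.607 m³/s
Panel 2-3: Δb = 12.5 m, d̄ = (1.14+0.33)/2 = 0.735, v̄ = (0.71+0.37)/2 = 0.54 → q = 12.5×0.735×0.54 = 4.961 m³/s
Q = Σ q = 8.568 m³/s

8.57 m³/s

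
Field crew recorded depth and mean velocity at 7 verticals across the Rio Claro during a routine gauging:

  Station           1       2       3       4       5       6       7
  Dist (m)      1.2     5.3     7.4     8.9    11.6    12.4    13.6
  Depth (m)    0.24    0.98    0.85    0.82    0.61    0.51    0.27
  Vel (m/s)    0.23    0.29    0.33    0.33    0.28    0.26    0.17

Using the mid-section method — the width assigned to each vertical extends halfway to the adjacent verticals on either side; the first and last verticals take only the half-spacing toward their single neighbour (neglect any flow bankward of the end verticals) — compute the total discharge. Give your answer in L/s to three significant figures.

2530 L/s

w_1 = (5.3 − 1.2)/2 = 2.05 m; q_1 = 0.23 × 0.24 × 2.05 = 0.1132 m³/s
w_2 = (7.4 − 1.2)/2 = 3.1 m; q_2 = 0.29 × 0.98 × 3.1 = 0.8810 m³/s
w_3 = (8.9 − 5.3)/2 = 1.8 m; q_3 = 0.33 × 0.85 × 1.8 = 0.5049 m³/s
w_4 = (11.6 − 7.4)/2 = 2.1 m; q_4 = 0.33 × 0.82 × 2.1 = 0.5683 m³/s
w_5 = (12.4 − 8.9)/2 = 1.75 m; q_5 = 0.28 × 0.61 × 1.75 = 0.2989 m³/s
w_6 = (13.6 − 11.6)/2 = 1 m; q_6 = 0.26 × 0.51 × 1 = 0.1326 m³/s
w_7 = (13.6 − 12.4)/2 = 0.6 m; q_7 = 0.17 × 0.27 × 0.6 = 0.02754 m³/s
Q = Σ qᵢ = 2.526 m³/s
= 2.526 × 1000 = 2526 L/s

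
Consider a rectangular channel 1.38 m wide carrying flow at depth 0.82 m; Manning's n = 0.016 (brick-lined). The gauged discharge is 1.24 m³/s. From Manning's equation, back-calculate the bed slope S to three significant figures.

A = b·y = 1.38 × 0.82 = 1.132 m²
P = b + 2y = 1.38 + 2×0.82 = 3.020 m
R = A/P = 1.132/3.020 = 0.3747 m
S = (Q·n / (1·A·R^(2/3)))² = (1.24×0.016 / (1×1.132×0.5197))² = 0.001138

0.00114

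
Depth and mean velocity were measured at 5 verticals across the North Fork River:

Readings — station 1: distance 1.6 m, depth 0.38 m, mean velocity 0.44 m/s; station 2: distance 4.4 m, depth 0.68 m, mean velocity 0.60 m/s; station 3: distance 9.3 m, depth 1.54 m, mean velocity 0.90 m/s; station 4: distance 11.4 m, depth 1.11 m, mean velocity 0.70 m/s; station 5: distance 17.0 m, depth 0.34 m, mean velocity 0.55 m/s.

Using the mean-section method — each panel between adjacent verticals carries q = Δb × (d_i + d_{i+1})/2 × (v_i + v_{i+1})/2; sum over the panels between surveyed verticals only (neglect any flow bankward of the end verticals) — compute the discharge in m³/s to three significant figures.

Panel 1-2: Δb = 2.8 m, d̄ = (0.38+0.68)/2 = 0.53, v̄ = (0.44+0.60)/2 = 0.52 → q = 2.8×0.53×0.52 = 0.7717 m³/s
Panel 2-3: Δb = 4.9 m, d̄ = (0.68+1.54)/2 = 1.11, v̄ = (0.60+0.90)/2 = 0.75 → q = 4.9×1.11×0.75 = 4.079 m³/s
Panel 3-4: Δb = 2.1 m, d̄ = (1.54+1.11)/2 = 1.325, v̄ = (0.90+0.70)/2 = 0.8 → q = 2.1×1.325×0.8 = 2.226 m³/s
Panel 4-5: Δb = 5.6 m, d̄ = (1.11+0.34)/2 = 0.725, v̄ = (0.70+0.55)/2 = 0.625 → q = 5.6×0.725×0.625 = 2.538 m³/s
Q = Σ q = 9.614 m³/s

9.61 m³/s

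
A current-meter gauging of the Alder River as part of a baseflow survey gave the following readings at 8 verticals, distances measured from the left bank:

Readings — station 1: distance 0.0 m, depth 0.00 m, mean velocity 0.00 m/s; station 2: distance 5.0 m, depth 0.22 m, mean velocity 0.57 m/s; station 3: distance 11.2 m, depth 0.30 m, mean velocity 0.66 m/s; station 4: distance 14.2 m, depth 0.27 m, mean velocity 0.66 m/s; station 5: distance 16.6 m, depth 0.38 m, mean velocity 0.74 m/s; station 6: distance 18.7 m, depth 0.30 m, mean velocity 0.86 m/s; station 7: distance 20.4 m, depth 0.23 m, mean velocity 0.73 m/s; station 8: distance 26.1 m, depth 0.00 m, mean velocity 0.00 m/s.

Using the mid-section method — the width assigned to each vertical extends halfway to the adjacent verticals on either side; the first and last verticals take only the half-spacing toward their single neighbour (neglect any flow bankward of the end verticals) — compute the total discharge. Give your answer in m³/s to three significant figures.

w_2 = (11.2 − 0.0)/2 = 5.6 m; q_2 = 0.57 × 0.22 × 5.6 = 0.7022 m³/s
w_3 = (14.2 − 5.0)/2 = 4.6 m; q_3 = 0.66 × 0.30 × 4.6 = 0.9108 m³/s
w_4 = (16.6 − 11.2)/2 = 2.7 m; q_4 = 0.66 × 0.27 × 2.7 = 0.4811 m³/s
w_5 = (18.7 − 14.2)/2 = 2.25 m; q_5 = 0.74 × 0.38 × 2.25 = 0.6327 m³/s
w_6 = (20.4 − 16.6)/2 = 1.9 m; q_6 = 0.86 × 0.30 × 1.9 = 0.4902 m³/s
w_7 = (26.1 − 18.7)/2 = 3.7 m; q_7 = 0.73 × 0.23 × 3.7 = 0.6212 m³/s
Stations 1, 8 contribute zero (depth or velocity is 0).
Q = Σ qᵢ = 3.838 m³/s

3.84 m³/s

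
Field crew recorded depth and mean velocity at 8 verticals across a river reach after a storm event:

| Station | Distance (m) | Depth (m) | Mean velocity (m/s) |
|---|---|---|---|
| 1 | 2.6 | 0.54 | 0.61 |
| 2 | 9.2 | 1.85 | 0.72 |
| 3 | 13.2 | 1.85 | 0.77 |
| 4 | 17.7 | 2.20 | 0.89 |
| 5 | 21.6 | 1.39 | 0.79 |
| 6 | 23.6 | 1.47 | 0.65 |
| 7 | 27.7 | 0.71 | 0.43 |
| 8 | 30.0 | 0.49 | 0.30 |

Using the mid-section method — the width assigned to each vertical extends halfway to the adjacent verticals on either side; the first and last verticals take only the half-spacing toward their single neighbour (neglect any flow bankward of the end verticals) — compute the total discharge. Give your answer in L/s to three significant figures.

29700 L/s

w_1 = (9.2 − 2.6)/2 = 3.3 m; q_1 = 0.61 × 0.54 × 3.3 = 1.087 m³/s
w_2 = (13.2 − 2.6)/2 = 5.3 m; q_2 = 0.72 × 1.85 × 5.3 = 7.060 m³/s
w_3 = (17.7 − 9.2)/2 = 4.25 m; q_3 = 0.77 × 1.85 × 4.25 = 6.054 m³/s
w_4 = (21.6 − 13.2)/2 = 4.2 m; q_4 = 0.89 × 2.20 × 4.2 = 8.224 m³/s
w_5 = (23.6 − 17.7)/2 = 2.95 m; q_5 = 0.79 × 1.39 × 2.95 = 3.239 m³/s
w_6 = (27.7 − 21.6)/2 = 3.05 m; q_6 = 0.65 × 1.47 × 3.05 = 2.914 m³/s
w_7 = (30.0 − 23.6)/2 = 3.2 m; q_7 = 0.43 × 0.71 × 3.2 = 0.9770 m³/s
w_8 = (30.0 − 27.7)/2 = 1.15 m; q_8 = 0.30 × 0.49 × 1.15 = 0.1691 m³/s
Q = Σ qᵢ = 29.72 m³/s
= 29.72 × 1000 = 29720 L/s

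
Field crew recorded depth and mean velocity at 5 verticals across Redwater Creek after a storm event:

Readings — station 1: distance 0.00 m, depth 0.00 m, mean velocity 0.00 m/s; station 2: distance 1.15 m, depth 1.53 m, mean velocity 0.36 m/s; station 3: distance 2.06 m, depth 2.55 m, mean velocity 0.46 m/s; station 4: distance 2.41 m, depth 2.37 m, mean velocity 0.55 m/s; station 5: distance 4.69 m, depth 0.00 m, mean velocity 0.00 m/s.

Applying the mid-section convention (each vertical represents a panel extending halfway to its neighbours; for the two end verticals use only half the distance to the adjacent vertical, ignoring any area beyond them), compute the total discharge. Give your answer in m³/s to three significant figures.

w_2 = (2.06 − 0.00)/2 = 1.03 m; q_2 = 0.36 × 1.53 × 1.03 = 0.5673 m³/s
w_3 = (2.41 − 1.15)/2 = 0.63 m; q_3 = 0.46 × 2.55 × 0.63 = 0.7390 m³/s
w_4 = (4.69 − 2.06)/2 = 1.315 m; q_4 = 0.55 × 2.37 × 1.315 = 1.714 m³/s
Stations 1, 5 contribute zero (depth or velocity is 0).
Q = Σ qᵢ = 3.020 m³/s

3.02 m³/s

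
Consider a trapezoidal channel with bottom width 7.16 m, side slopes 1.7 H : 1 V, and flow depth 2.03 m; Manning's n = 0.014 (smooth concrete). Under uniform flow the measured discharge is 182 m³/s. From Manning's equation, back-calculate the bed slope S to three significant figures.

0.00877

A = (b + z·y)·y = (7.16 + 1.7×2.03)×2.03 = 21.54 m²
P = b + 2y√(1+z²) = 7.16 + 2×2.03×√(1+1.7²) = 15.17 m
R = A/P = 21.54/15.17 = 1.420 m
S = (Q·n / (1·A·R^(2/3)))² = (182×0.014 / (1×21.54×1.263))² = 0.008766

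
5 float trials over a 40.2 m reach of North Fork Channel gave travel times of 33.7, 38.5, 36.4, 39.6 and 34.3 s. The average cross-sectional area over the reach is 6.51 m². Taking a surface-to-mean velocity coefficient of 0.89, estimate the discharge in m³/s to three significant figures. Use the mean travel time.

6.38 m³/s

t̄ = (33.7 + 38.5 + 36.4 + 39.6 + 34.3) / 5 = 36.5 s
v_surface = L / t̄ = 40.2 / 36.5 = 1.101 m/s
v_mean = 0.89 × 1.101 = 0.9802 m/s
Q = A × v_mean = 6.51 × 0.9802 = 6.381 m³/s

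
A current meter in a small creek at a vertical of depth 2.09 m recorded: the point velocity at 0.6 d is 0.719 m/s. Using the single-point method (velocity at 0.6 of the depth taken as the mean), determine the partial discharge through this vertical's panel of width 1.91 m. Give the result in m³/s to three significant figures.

v̄ = v₀.₆ = 0.719 m/s
q = v̄ × d × w = 0.7190 × 2.09 × 1.91 = 2.870 m³/s

2.87 m³/s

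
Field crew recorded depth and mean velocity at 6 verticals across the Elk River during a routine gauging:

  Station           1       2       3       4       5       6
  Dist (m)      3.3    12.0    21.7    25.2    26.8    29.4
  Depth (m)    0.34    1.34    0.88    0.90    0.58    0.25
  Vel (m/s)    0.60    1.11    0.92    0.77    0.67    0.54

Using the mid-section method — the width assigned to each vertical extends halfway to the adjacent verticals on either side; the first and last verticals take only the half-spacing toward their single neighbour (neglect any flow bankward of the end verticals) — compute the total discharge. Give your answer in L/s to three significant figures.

w_1 = (12.0 − 3.3)/2 = 4.35 m; q_1 = 0.60 × 0.34 × 4.35 = 0.8874 m³/s
w_2 = (21.7 − 3.3)/2 = 9.2 m; q_2 = 1.11 × 1.34 × 9.2 = 13.68 m³/s
w_3 = (25.2 − 12.0)/2 = 6.6 m; q_3 = 0.92 × 0.88 × 6.6 = 5.343 m³/s
w_4 = (26.8 − 21.7)/2 = 2.55 m; q_4 = 0.77 × 0.90 × 2.55 = 1.767 m³/s
w_5 = (29.4 − 25.2)/2 = 2.1 m; q_5 = 0.67 × 0.58 × 2.1 = 0.8161 m³/s
w_6 = (29.4 − 26.8)/2 = 1.3 m; q_6 = 0.54 × 0.25 × 1.3 = 0.1755 m³/s
Q = Σ qᵢ = 22.67 m³/s
= 22.67 × 1000 = 22670 L/s

22700 L/s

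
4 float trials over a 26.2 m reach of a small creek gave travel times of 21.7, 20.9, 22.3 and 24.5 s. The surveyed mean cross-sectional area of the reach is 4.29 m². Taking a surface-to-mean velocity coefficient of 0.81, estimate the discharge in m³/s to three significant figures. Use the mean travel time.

t̄ = (21.7 + 20.9 + 22.3 + 24.5) / 4 = 22.35 s
v_surface = L / t̄ = 26.2 / 22.35 = 1.172 m/s
v_mean = 0.81 × 1.172 = 0.9495 m/s
Q = A × v_mean = 4.29 × 0.9495 = 4.073 m³/s

4.07 m³/s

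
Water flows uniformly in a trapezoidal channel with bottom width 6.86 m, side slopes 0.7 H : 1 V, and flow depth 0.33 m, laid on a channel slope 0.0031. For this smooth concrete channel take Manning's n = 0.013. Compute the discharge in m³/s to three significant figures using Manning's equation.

4.54 m³/s

A = (b + z·y)·y = (6.86 + 0.7×0.33)×0.33 = 2.340 m²
P = b + 2y√(1+z²) = 6.86 + 2×0.33×√(1+0.7²) = 7.666 m
R = A/P = 2.340/7.666 = 0.3053 m
Q = (1/n)·A·R^(2/3)·S^(1/2) = (1/0.013) × 2.340 × 0.3053^(2/3) × 0.0031^(1/2) = 4.544 m³/s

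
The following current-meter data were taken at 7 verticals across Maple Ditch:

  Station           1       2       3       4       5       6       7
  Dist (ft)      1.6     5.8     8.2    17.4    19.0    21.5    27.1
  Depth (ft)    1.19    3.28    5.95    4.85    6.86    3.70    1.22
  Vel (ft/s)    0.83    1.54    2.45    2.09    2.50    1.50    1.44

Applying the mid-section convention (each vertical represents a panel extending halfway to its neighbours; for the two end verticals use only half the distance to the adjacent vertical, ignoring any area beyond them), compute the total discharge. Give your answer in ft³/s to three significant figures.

w_1 = (5.8 − 1.6)/2 = 2.1 ft; q_1 = 0.83 × 1.19 × 2.1 = 2.074 ft³/s
w_2 = (8.2 − 1.6)/2 = 3.3 ft; q_2 = 1.54 × 3.28 × 3.3 = 16.67 ft³/s
w_3 = (17.4 − 5.8)/2 = 5.8 ft; q_3 = 2.45 × 5.95 × 5.8 = 84.55 ft³/s
w_4 = (19.0 − 8.2)/2 = 5.4 ft; q_4 = 2.09 × 4.85 × 5.4 = 54.74 ft³/s
w_5 = (21.5 − 17.4)/2 = 2.05 ft; q_5 = 2.50 × 6.86 × 2.05 = 35.16 ft³/s
w_6 = (27.1 − 19.0)/2 = 4.05 ft; q_6 = 1.50 × 3.70 × 4.05 = 22.48 ft³/s
w_7 = (27.1 − 21.5)/2 = 2.8 ft; q_7 = 1.44 × 1.22 × 2.8 = 4.919 ft³/s
Q = Σ qᵢ = 220.6 ft³/s

221 ft³/s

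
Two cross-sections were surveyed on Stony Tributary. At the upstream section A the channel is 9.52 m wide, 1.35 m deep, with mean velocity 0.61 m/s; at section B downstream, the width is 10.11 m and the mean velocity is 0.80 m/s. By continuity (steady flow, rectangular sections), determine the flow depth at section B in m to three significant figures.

Q = A₁V₁ = (9.52×1.35) × 0.61 = 7.840 m³/s
d₂ = Q/(b₂ V₂) = 7.840/(10.11×0.80) = 0.9693 m

0.969 m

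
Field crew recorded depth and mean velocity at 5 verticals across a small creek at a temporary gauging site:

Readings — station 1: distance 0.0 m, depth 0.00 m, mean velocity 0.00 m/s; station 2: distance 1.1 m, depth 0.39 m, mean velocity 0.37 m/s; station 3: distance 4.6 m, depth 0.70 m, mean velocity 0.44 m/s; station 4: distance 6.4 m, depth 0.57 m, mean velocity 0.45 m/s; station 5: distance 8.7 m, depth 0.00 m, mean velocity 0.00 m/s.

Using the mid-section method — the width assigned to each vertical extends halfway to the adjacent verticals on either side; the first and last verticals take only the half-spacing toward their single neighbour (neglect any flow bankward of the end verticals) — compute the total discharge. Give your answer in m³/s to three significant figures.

w_2 = (4.6 − 0.0)/2 = 2.3 m; q_2 = 0.37 × 0.39 × 2.3 = 0.3319 m³/s
w_3 = (6.4 − 1.1)/2 = 2.65 m; q_3 = 0.44 × 0.70 × 2.65 = 0.8162 m³/s
w_4 = (8.7 − 4.6)/2 = 2.05 m; q_4 = 0.45 × 0.57 × 2.05 = 0.5258 m³/s
Stations 1, 5 contribute zero (depth or velocity is 0).
Q = Σ qᵢ = 1.674 m³/s

1.67 m³/s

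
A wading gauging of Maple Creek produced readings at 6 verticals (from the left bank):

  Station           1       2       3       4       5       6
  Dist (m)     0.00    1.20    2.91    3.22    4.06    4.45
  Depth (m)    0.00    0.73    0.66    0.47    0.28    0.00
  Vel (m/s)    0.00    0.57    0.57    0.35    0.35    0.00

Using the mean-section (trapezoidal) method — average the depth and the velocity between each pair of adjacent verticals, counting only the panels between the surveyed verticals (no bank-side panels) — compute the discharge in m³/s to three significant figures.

Panel 1-2: Δb = 1.2 m, d̄ = (0.00+0.73)/2 = 0.365, v̄ = (0.00+0.57)/2 = 0.285 → q = 1.2×0.365×0.285 = 0.1248 m³/s
Panel 2-3: Δb = 1.71 m, d̄ = (0.73+0.66)/2 = 0.695, v̄ = (0.57+0.57)/2 = 0.57 → q = 1.71×0.695×0.57 = 0.6774 m³/s
Panel 3-4: Δb = 0.31 m, d̄ = (0.66+0.47)/2 = 0.565, v̄ = (0.57+0.35)/2 = 0.46 → q = 0.31×0.565×0.46 = 0.08057 m³/s
Panel 4-5: Δb = 0.84 m, d̄ = (0.47+0.28)/2 = 0.375, v̄ = (0.35+0.35)/2 = 0.35 → q = 0.84×0.375×0.35 = 0.1103 m³/s
Panel 5-6: Δb = 0.39 m, d̄ = (0.28+0.00)/2 = 0.14, v̄ = (0.35+0.00)/2 = 0.175 → q = 0.39×0.14×0.175 = 0.009555 m³/s
Q = Σ q = 1.003 m³/s

1.00 m³/s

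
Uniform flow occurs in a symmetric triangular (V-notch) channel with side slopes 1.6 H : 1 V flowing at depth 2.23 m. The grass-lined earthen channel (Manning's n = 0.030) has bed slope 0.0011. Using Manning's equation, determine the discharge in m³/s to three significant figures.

8.47 m³/s

A = z·y² = 1.6×2.23² = 7.957 m²
P = 2y√(1+z²) = 2×2.23×√(1+1.6²) = 8.415 m
R = A/P = 7.957/8.415 = 0.9455 m
Q = (1/n)·A·R^(2/3)·S^(1/2) = (1/0.030) × 7.957 × 0.9455^(2/3) × 0.0011^(1/2) = 8.474 m³/s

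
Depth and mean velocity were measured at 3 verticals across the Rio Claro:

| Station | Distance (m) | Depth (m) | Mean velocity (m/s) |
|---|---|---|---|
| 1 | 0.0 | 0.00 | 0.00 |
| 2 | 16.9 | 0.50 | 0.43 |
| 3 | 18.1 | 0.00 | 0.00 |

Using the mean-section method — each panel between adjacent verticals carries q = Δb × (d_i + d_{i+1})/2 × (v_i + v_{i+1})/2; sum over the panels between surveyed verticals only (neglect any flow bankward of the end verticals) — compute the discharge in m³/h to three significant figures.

3500 m³/h

Panel 1-2: Δb = 16.9 m, d̄ = (0.00+0.50)/2 = 0.25, v̄ = (0.00+0.43)/2 = 0.215 → q = 16.9×0.25×0.215 = 0.9084 m³/s
Panel 2-3: Δb = 1.2 m, d̄ = (0.50+0.00)/2 = 0.25, v̄ = (0.43+0.00)/2 = 0.215 → q = 1.2×0.25×0.215 = 0.06450 m³/s
Q = Σ q = 0.9729 m³/s
= 0.9729 × 3600 = 3502 m³/h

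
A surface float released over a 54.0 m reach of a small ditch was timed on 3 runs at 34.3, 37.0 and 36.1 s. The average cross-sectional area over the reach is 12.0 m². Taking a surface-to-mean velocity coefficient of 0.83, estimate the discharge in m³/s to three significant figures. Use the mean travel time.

t̄ = (34.3 + 37.0 + 36.1) / 3 = 35.8 s
v_surface = L / t̄ = 54.0 / 35.8 = 1.508 m/s
v_mean = 0.83 × 1.508 = 1.252 m/s
Q = A × v_mean = 12.0 × 1.252 = 15.02 m³/s

15.0 m³/s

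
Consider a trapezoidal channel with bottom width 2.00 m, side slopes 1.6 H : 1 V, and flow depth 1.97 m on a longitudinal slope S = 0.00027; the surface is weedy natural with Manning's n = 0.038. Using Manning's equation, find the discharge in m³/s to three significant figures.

A = (b + z·y)·y = (2.00 + 1.6×1.97)×1.97 = 10.15 m²
P = b + 2y√(1+z²) = 2.00 + 2×1.97×√(1+1.6²) = 9.434 m
R = A/P = 10.15/9.434 = 1.076 m
Q = (1/n)·A·R^(2/3)·S^(1/2) = (1/0.038) × 10.15 × 1.076^(2/3) × 0.00027^(1/2) = 4.608 m³/s

4.61 m³/s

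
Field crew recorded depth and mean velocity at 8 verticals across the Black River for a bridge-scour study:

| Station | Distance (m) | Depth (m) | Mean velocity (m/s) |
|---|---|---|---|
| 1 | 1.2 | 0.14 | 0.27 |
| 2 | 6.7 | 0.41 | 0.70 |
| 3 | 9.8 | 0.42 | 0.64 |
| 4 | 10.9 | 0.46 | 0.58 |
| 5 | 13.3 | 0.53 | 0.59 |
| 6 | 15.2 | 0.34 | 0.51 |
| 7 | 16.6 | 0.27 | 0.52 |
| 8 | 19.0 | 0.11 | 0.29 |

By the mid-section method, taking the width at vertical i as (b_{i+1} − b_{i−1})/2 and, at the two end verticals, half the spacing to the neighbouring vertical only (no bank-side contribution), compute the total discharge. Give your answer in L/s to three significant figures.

w_1 = (6.7 − 1.2)/2 = 2.75 m; q_1 = 0.27 × 0.14 × 2.75 = 0.1040 m³/s
w_2 = (9.8 − 1.2)/2 = 4.3 m; q_2 = 0.70 × 0.41 × 4.3 = 1.234 m³/s
w_3 = (10.9 − 6.7)/2 = 2.1 m; q_3 = 0.64 × 0.42 × 2.1 = 0.5645 m³/s
w_4 = (13.3 − 9.8)/2 = 1.75 m; q_4 = 0.58 × 0.46 × 1.75 = 0.4669 m³/s
w_5 = (15.2 − 10.9)/2 = 2.15 m; q_5 = 0.59 × 0.53 × 2.15 = 0.6723 m³/s
w_6 = (16.6 − 13.3)/2 = 1.65 m; q_6 = 0.51 × 0.34 × 1.65 = 0.2861 m³/s
w_7 = (19.0 − 15.2)/2 = 1.9 m; q_7 = 0.52 × 0.27 × 1.9 = 0.2668 m³/s
w_8 = (19.0 − 16.6)/2 = 1.2 m; q_8 = 0.29 × 0.11 × 1.2 = 0.03828 m³/s
Q = Σ qᵢ = 3.633 m³/s
= 3.633 × 1000 = 3633 L/s

3630 L/s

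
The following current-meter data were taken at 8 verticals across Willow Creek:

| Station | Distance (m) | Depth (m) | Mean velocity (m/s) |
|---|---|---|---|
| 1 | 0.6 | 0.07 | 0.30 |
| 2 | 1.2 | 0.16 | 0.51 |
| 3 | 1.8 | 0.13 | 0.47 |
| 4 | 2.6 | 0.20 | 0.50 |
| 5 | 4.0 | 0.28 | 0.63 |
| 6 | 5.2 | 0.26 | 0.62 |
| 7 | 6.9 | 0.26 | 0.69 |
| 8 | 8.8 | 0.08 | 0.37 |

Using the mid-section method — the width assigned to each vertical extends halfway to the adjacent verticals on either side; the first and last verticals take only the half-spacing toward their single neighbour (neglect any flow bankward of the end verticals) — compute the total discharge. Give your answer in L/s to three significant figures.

1020 L/s

w_1 = (1.2 − 0.6)/2 = 0.3 m; q_1 = 0.30 × 0.07 × 0.3 = 0.006300 m³/s
w_2 = (1.8 − 0.6)/2 = 0.6 m; q_2 = 0.51 × 0.16 × 0.6 = 0.04896 m³/s
w_3 = (2.6 − 1.2)/2 = 0.7 m; q_3 = 0.47 × 0.13 × 0.7 = 0.04277 m³/s
w_4 = (4.0 − 1.8)/2 = 1.1 m; q_4 = 0.50 × 0.20 × 1.1 = 0.1100 m³/s
w_5 = (5.2 − 2.6)/2 = 1.3 m; q_5 = 0.63 × 0.28 × 1.3 = 0.2293 m³/s
w_6 = (6.9 − 4.0)/2 = 1.45 m; q_6 = 0.62 × 0.26 × 1.45 = 0.2337 m³/s
w_7 = (8.8 − 5.2)/2 = 1.8 m; q_7 = 0.69 × 0.26 × 1.8 = 0.3229 m³/s
w_8 = (8.8 − 6.9)/2 = 0.95 m; q_8 = 0.37 × 0.08 × 0.95 = 0.02812 m³/s
Q = Σ qᵢ = 1.022 m³/s
= 1.022 × 1000 = 1022 L/s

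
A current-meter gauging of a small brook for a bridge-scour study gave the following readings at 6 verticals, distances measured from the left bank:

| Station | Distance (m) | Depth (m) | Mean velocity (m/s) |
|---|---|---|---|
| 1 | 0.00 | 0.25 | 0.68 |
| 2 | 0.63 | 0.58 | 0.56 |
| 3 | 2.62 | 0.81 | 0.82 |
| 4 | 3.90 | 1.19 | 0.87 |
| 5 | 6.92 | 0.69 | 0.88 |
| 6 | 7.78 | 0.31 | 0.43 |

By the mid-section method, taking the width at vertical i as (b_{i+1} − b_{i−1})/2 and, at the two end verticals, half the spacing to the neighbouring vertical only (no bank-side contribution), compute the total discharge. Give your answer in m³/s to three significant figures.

5.03 m³/s

w_1 = (0.63 − 0.00)/2 = 0.315 m; q_1 = 0.68 × 0.25 × 0.315 = 0.05355 m³/s
w_2 = (2.62 − 0.00)/2 = 1.31 m; q_2 = 0.56 × 0.58 × 1.31 = 0.4255 m³/s
w_3 = (3.90 − 0.63)/2 = 1.635 m; q_3 = 0.82 × 0.81 × 1.635 = 1.086 m³/s
w_4 = (6.92 − 2.62)/2 = 2.15 m; q_4 = 0.87 × 1.19 × 2.15 = 2.226 m³/s
w_5 = (7.78 − 3.90)/2 = 1.94 m; q_5 = 0.88 × 0.69 × 1.94 = 1.178 m³/s
w_6 = (7.78 − 6.92)/2 = 0.43 m; q_6 = 0.43 × 0.31 × 0.43 = 0.05732 m³/s
Q = Σ qᵢ = 5.026 m³/s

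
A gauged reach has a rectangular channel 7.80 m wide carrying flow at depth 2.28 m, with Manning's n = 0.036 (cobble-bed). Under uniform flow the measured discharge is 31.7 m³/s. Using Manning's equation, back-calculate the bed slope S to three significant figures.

0.00254

A = b·y = 7.80 × 2.28 = 17.78 m²
P = b + 2y = 7.80 + 2×2.28 = 12.36 m
R = A/P = 17.78/12.36 = 1.439 m
S = (Q·n / (1·A·R^(2/3)))² = (31.7×0.036 / (1×17.78×1.275))² = 0.002535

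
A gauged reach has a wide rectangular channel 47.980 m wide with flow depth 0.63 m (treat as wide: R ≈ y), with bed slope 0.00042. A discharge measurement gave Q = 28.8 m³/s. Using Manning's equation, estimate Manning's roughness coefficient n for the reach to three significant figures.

0.0158

A = b·y = 47.980 × 0.63 = 30.23 m²
Wide channel: R ≈ y = 0.63 m
n = (1/Q)·A·R^(2/3)·S^(1/2) = (1/28.8) × 30.23 × 0.7349 × 0.02049 = 0.01581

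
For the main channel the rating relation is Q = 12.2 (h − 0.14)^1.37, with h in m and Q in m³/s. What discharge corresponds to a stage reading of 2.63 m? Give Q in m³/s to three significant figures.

42.6 m³/s

Q = 12.2 × (2.63 − 0.14)^1.37 = 12.2 × 2.49^1.37 = 42.57 m³/s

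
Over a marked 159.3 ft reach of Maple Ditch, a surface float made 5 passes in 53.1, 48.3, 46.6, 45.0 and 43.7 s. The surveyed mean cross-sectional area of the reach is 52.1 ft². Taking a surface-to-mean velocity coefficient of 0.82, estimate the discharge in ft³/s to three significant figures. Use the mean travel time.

t̄ = (53.1 + 48.3 + 46.6 + 45.0 + 43.7) / 5 = 47.34 s
v_surface = L / t̄ = 159.3 / 47.34 = 3.365 ft/s
v_mean = 0.82 × 3.365 = 2.759 ft/s
Q = A × v_mean = 52.1 × 2.759 = 143.8 ft³/s

144 ft³/s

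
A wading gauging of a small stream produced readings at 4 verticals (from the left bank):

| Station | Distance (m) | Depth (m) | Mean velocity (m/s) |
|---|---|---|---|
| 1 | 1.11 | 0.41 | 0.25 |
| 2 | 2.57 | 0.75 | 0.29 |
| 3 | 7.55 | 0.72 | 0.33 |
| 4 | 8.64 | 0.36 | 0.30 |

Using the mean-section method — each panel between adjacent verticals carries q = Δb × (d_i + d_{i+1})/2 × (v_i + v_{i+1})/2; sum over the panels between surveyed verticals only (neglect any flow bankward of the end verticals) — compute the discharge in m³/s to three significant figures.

Panel 1-2: Δb = 1.46 m, d̄ = (0.41+0.75)/2 = 0.58, v̄ = (0.25+0.29)/2 = 0.27 → q = 1.46×0.58×0.27 = 0.2286 m³/s
Panel 2-3: Δb = 4.98 m, d̄ = (0.75+0.72)/2 = 0.735, v̄ = (0.29+0.33)/2 = 0.31 → q = 4.98×0.735×0.31 = 1.135 m³/s
Panel 3-4: Δb = 1.09 m, d̄ = (0.72+0.36)/2 = 0.54, v̄ = (0.33+0.30)/2 = 0.315 → q = 1.09×0.54×0.315 = 0.1854 m³/s
Q = Σ q = 1.549 m³/s

1.55 m³/s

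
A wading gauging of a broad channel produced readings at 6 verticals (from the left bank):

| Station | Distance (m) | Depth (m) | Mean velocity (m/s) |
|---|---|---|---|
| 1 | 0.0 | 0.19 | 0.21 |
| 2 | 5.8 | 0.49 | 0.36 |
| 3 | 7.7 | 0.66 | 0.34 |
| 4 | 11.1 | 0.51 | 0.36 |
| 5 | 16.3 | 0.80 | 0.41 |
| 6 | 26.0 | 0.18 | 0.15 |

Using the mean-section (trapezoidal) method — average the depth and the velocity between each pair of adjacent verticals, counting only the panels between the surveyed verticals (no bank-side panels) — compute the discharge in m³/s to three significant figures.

Panel 1-2: Δb = 5.8 m, d̄ = (0.19+0.49)/2 = 0.34, v̄ = (0.21+0.36)/2 = 0.285 → q = 5.8×0.34×0.285 = 0.5620 m³/s
Panel 2-3: Δb = 1.9 m, d̄ = (0.49+0.66)/2 = 0.575, v̄ = (0.36+0.34)/2 = 0.35 → q = 1.9×0.575×0.35 = 0.3824 m³/s
Panel 3-4: Δb = 3.4 m, d̄ = (0.66+0.51)/2 = 0.585, v̄ = (0.34+0.36)/2 = 0.35 → q = 3.4×0.585×0.35 = 0.6962 m³/s
Panel 4-5: Δb = 5.2 m, d̄ = (0.51+0.80)/2 = 0.655, v̄ = (0.36+0.41)/2 = 0.385 → q = 5.2×0.655×0.385 = 1.311 m³/s
Panel 5-6: Δb = 9.7 m, d̄ = (0.80+0.18)/2 = 0.49, v̄ = (0.41+0.15)/2 = 0.28 → q = 9.7×0.49×0.28 = 1.331 m³/s
Q = Σ q = 4.283 m³/s

4.28 m³/s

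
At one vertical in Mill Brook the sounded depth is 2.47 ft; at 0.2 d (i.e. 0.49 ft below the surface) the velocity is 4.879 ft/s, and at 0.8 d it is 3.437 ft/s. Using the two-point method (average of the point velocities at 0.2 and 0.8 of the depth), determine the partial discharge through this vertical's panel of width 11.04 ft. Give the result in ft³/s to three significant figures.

v̄ = (4.879 + 3.437) / 2 = 4.158 ft/s
q = v̄ × d × w = 4.158 × 2.47 × 11.04 = 113.4 ft³/s

113 ft³/s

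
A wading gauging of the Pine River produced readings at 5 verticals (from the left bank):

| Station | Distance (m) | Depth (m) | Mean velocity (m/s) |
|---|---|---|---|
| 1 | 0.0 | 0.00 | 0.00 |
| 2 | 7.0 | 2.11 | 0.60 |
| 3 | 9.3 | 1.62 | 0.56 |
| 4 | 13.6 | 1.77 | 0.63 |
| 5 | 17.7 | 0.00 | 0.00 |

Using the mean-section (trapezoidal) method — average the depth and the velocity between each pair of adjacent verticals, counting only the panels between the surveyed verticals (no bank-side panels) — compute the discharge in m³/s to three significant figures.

10.2 m³/s

Panel 1-2: Δb = 7 m, d̄ = (0.00+2.11)/2 = 1.055, v̄ = (0.00+0.60)/2 = 0.3 → q = 7×1.055×0.3 = 2.216 m³/s
Panel 2-3: Δb = 2.3 m, d̄ = (2.11+1.62)/2 = 1.865, v̄ = (0.60+0.56)/2 = 0.58 → q = 2.3×1.865×0.58 = 2.488 m³/s
Panel 3-4: Δb = 4.3 m, d̄ = (1.62+1.77)/2 = 1.695, v̄ = (0.56+0.63)/2 = 0.595 → q = 4.3×1.695×0.595 = 4.337 m³/s
Panel 4-5: Δb = 4.1 m, d̄ = (1.77+0.00)/2 = 0.885, v̄ = (0.63+0.00)/2 = 0.315 → q = 4.1×0.885×0.315 = 1.143 m³/s
Q = Σ q = 10.18 m³/s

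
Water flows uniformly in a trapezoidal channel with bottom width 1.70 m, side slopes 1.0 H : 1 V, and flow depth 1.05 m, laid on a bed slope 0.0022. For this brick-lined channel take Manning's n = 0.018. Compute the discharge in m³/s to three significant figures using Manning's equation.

5.46 m³/s

A = (b + z·y)·y = (1.70 + 1.0×1.05)×1.05 = 2.888 m²
P = b + 2y√(1+z²) = 1.70 + 2×1.05×√(1+1.0²) = 4.670 m
R = A/P = 2.888/4.670 = 0.6183 m
Q = (1/n)·A·R^(2/3)·S^(1/2) = (1/0.018) × 2.888 × 0.6183^(2/3) × 0.0022^(1/2) = 5.461 m³/s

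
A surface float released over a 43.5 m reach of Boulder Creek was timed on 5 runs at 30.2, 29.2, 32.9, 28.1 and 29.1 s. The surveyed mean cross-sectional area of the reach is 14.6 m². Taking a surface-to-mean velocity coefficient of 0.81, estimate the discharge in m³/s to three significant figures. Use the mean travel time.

17.2 m³/s

t̄ = (30.2 + 29.2 + 32.9 + 28.1 + 29.1) / 5 = 29.9 s
v_surface = L / t̄ = 43.5 / 29.9 = 1.455 m/s
v_mean = 0.81 × 1.455 = 1.178 m/s
Q = A × v_mean = 14.6 × 1.178 = 17.21 m³/s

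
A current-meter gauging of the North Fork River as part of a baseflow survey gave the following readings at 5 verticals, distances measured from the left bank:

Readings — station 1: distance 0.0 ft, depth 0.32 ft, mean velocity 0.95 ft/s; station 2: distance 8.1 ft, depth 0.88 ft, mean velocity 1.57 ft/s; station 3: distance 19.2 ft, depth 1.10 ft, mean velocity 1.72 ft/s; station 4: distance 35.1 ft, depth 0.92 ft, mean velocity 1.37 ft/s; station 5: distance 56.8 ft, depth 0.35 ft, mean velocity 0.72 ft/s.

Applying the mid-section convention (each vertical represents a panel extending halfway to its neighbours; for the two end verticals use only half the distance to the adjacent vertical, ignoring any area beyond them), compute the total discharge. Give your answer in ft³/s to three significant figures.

w_1 = (8.1 − 0.0)/2 = 4.05 ft; q_1 = 0.95 × 0.32 × 4.05 = 1.231 ft³/s
w_2 = (19.2 − 0.0)/2 = 9.6 ft; q_2 = 1.57 × 0.88 × 9.6 = 13.26 ft³/s
w_3 = (35.1 − 8.1)/2 = 13.5 ft; q_3 = 1.72 × 1.10 × 13.5 = 25.54 ft³/s
w_4 = (56.8 − 19.2)/2 = 18.8 ft; q_4 = 1.37 × 0.92 × 18.8 = 23.70 ft³/s
w_5 = (56.8 − 35.1)/2 = 10.85 ft; q_5 = 0.72 × 0.35 × 10.85 = 2.734 ft³/s
Q = Σ qᵢ = 66.47 ft³/s

66.5 ft³/s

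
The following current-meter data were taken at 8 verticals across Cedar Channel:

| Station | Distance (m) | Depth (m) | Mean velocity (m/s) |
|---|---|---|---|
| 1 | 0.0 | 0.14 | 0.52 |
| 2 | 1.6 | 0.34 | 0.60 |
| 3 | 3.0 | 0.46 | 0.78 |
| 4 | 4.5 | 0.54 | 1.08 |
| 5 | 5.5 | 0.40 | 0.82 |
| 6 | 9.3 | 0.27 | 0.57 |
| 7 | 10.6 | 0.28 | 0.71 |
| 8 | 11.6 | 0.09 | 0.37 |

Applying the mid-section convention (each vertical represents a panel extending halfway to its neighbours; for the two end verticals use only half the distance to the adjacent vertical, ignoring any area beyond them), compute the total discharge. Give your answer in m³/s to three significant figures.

3.04 m³/s

w_1 = (1.6 − 0.0)/2 = 0.8 m; q_1 = 0.52 × 0.14 × 0.8 = 0.05824 m³/s
w_2 = (3.0 − 0.0)/2 = 1.5 m; q_2 = 0.60 × 0.34 × 1.5 = 0.3060 m³/s
w_3 = (4.5 − 1.6)/2 = 1.45 m; q_3 = 0.78 × 0.46 × 1.45 = 0.5203 m³/s
w_4 = (5.5 − 3.0)/2 = 1.25 m; q_4 = 1.08 × 0.54 × 1.25 = 0.7290 m³/s
w_5 = (9.3 − 4.5)/2 = 2.4 m; q_5 = 0.82 × 0.40 × 2.4 = 0.7872 m³/s
w_6 = (10.6 − 5.5)/2 = 2.55 m; q_6 = 0.57 × 0.27 × 2.55 = 0.3924 m³/s
w_7 = (11.6 − 9.3)/2 = 1.15 m; q_7 = 0.71 × 0.28 × 1.15 = 0.2286 m³/s
w_8 = (11.6 − 10.6)/2 = 0.5 m; q_8 = 0.37 × 0.09 × 0.5 = 0.01665 m³/s
Q = Σ qᵢ = 3.038 m³/s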